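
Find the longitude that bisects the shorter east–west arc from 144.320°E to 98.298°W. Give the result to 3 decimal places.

156.989°W

Signed shortest Δλ from +144.320° to -98.298° is +117.382°.
Midpoint longitude = +144.320° + (+117.382°)/2 = +144.320° + 58.691° = +203.011°.
Normalise into (−180°, 180°]: -156.989°.
(The naïve average (+144.320 + -98.298)/2 = 23.011° is on the wrong side of the globe.)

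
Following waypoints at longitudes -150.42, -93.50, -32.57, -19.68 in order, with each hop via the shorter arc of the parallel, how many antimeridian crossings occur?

0

Leg 1: -150.42° → -93.50°, shortest Δλ = 56.92° (east) — does not cross 180°.
Leg 2: -93.50° → -32.57°, shortest Δλ = 60.93° (east) — does not cross 180°.
Leg 3: -32.57° → -19.68°, shortest Δλ = 12.89° (east) — does not cross 180°.
Total crossings: 0.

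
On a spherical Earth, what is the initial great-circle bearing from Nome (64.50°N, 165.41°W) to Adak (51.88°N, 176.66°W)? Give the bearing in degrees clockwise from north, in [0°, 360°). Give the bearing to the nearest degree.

Δλ = -176.66 − -165.41 = -11.25°.
θ = atan2( sin Δλ · cos φ₂ , cos φ₁ · sin φ₂ − sin φ₁ · cos φ₂ · cos Δλ )
  = atan2(-0.12043, -0.20778) = -149.903° → normalised to [0°, 360°): 210.097°.

210°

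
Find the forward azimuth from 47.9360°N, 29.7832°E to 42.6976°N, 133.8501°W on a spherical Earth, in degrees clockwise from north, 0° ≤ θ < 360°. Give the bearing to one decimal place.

348.0°

Δλ = -133.8501 − 29.7832 = -163.6333°.
θ = atan2( sin Δλ · cos φ₂ , cos φ₁ · sin φ₂ − sin φ₁ · cos φ₂ · cos Δλ )
  = atan2(-0.20710, 0.97783) = -11.958° → normalised to [0°, 360°): 348.042°.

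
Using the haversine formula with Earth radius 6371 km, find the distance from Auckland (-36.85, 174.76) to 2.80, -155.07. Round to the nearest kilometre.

5401 km

Δλ = -155.07 − 174.76 = -329.83°; wrapped into (−180°, 180°]: 30.17°.
Δφ = 2.80 − -36.85 = 39.65°.
a = sin²(Δφ/2) + cos φ₁ · cos φ₂ · sin²(Δλ/2) = 0.169156.
c = 2·atan2(√a, √(1−a)) = 0.84773 rad → d = 6371·c ≈ 5400.88 km.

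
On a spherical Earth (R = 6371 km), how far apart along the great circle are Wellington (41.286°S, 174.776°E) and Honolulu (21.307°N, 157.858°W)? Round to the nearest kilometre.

Δλ = -157.858 − 174.776 = -332.634°; wrapped into (−180°, 180°]: 27.366°.
Δφ = 21.307 − -41.286 = 62.593°.
a = sin²(Δφ/2) + cos φ₁ · cos φ₂ · sin²(Δλ/2) = 0.309018.
c = 2·atan2(√a, √(1−a)) = 1.17888 rad → d = 6371·c ≈ 7510.62 km.

7511 km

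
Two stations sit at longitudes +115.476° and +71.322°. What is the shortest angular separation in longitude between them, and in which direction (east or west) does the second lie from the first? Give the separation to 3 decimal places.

Raw difference: 71.322 − 115.476 = -44.154°.
Normalise into (−180°, 180°]: -44.154° stays -44.154°.
Negative ⇒ the second point lies to the west; separation 44.154°.

44.154° west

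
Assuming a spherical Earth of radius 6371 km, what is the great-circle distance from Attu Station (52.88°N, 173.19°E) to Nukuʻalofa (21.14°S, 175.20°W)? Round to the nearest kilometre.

Δλ = -175.20 − 173.19 = -348.39°; wrapped into (−180°, 180°]: 11.61°.
Δφ = -21.14 − 52.88 = -74.02°.
a = sin²(Δφ/2) + cos φ₁ · cos φ₂ · sin²(Δλ/2) = 0.368107.
c = 2·atan2(√a, √(1−a)) = 1.30385 rad → d = 6371·c ≈ 8306.84 km.

8307 km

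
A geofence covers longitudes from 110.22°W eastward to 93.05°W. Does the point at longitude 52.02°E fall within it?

No

Band width going east from -110.22° to -93.05°: ((-93.05 − -110.22) mod 360) = 17.17°.
Offset of +52.02° east of the west edge: ((52.02 − -110.22) mod 360) = 162.24°.
162.24° > 17.17° ⇒ outside.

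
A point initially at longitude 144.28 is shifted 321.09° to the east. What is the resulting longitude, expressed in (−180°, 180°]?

Start at +144.28°; shift +321.09° → +465.37°.
+465.37° lies outside (−180°, 180°]; subtract 360° → +105.37°.

+105.37°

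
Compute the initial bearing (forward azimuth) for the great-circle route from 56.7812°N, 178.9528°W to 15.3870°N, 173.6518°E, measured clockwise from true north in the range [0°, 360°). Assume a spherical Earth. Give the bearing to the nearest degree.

Δλ = 173.6518 − -178.9528 = 352.6046°; wrapped into (−180°, 180°]: -7.3954°.
θ = atan2( sin Δλ · cos φ₂ , cos φ₁ · sin φ₂ − sin φ₁ · cos φ₂ · cos Δλ )
  = atan2(-0.12410, -0.65453) = -169.264° → normalised to [0°, 360°): 190.736°.

191°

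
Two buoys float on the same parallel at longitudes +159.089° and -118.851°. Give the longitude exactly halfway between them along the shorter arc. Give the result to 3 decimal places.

Signed shortest Δλ from +159.089° to -118.851° is +82.060°.
Midpoint longitude = +159.089° + (+82.060°)/2 = +159.089° + 41.030° = +200.119°.
Normalise into (−180°, 180°]: -159.881°.
(The naïve average (+159.089 + -118.851)/2 = 20.119° is on the wrong side of the globe.)

-159.881°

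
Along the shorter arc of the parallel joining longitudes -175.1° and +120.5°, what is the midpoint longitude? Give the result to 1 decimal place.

Signed shortest Δλ from -175.1° to +120.5° is -64.4°.
Midpoint longitude = -175.1° + (-64.4°)/2 = -175.1° − 32.2° = -207.3°.
Normalise into (−180°, 180°]: +152.7°.
(The naïve average (-175.1 + +120.5)/2 = -27.3° is on the wrong side of the globe.)

+152.7°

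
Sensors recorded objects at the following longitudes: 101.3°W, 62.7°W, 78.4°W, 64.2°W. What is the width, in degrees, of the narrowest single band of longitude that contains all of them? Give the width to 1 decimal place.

Sort the longitudes: -101.3°, -78.4°, -64.2°, -62.7°.
Eastward gaps between consecutive values (wrapping around): 22.9°, 14.2°, 1.5°, 321.4°.
Largest gap = 321.4° ⇒ minimal covering band is its complement: 360° − 321.4° = 38.6°.
Band runs from -101.3° eastward to -62.7°.

38.6°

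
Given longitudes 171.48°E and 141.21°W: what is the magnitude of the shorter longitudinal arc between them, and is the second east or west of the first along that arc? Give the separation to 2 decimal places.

Raw difference: -141.21 − 171.48 = -312.69°.
Normalise into (−180°, 180°]: -312.69° + 360° = 47.31°.
Positive ⇒ the second point lies to the east; separation 47.31°.

47.31° east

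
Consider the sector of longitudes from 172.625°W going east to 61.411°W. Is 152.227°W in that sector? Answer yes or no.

Yes

Band width going east from -172.625° to -61.411°: ((-61.411 − -172.625) mod 360) = 111.214°.
Offset of -152.227° east of the west edge: ((-152.227 − -172.625) mod 360) = 20.398°.
20.398° ≤ 111.214° ⇒ inside.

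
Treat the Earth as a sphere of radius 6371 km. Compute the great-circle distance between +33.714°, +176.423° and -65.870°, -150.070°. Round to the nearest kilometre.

Δλ = -150.070 − 176.423 = -326.493°; wrapped into (−180°, 180°]: 33.507°.
Δφ = -65.870 − 33.714 = -99.584°.
a = sin²(Δφ/2) + cos φ₁ · cos φ₂ · sin²(Δλ/2) = 0.611502.
c = 2·atan2(√a, √(1−a)) = 1.79569 rad → d = 6371·c ≈ 11440.35 km.

11440 km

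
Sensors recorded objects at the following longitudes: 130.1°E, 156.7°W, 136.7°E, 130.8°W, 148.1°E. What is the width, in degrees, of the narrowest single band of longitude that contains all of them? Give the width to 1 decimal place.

Sort the longitudes: -156.7°, -130.8°, +130.1°, +136.7°, +148.1°.
Eastward gaps between consecutive values (wrapping around): 25.9°, 260.9°, 6.6°, 11.4°, 55.2°.
Largest gap = 260.9° ⇒ minimal covering band is its complement: 360° − 260.9° = 99.1°.
Band runs from +130.1° eastward to -130.8°, crossing the antimeridian.

99.1°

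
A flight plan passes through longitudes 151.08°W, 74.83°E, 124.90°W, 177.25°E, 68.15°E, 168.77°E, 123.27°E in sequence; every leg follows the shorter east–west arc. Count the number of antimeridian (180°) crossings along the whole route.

Leg 1: -151.08° → +74.83°, shortest Δλ = -134.09° (west) — crosses 180°.
Leg 2: +74.83° → -124.90°, shortest Δλ = 160.27° (east) — crosses 180°.
Leg 3: -124.90° → +177.25°, shortest Δλ = -57.85° (west) — crosses 180°.
Leg 4: +177.25° → +68.15°, shortest Δλ = -109.1° (west) — does not cross 180°.
Leg 5: +68.15° → +168.77°, shortest Δλ = 100.62° (east) — does not cross 180°.
Leg 6: +168.77° → +123.27°, shortest Δλ = -45.5° (west) — does not cross 180°.
Total crossings: 3.

3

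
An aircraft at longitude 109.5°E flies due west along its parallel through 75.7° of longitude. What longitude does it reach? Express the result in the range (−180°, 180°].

Start at +109.5°; shift −75.7° → +33.8°.
+33.8° already lies in (−180°, 180°].

33.8°E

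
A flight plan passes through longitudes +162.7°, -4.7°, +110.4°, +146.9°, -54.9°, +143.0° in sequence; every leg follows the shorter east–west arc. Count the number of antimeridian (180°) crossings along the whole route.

2

Leg 1: +162.7° → -4.7°, shortest Δλ = -167.4° (west) — does not cross 180°.
Leg 2: -4.7° → +110.4°, shortest Δλ = 115.1° (east) — does not cross 180°.
Leg 3: +110.4° → +146.9°, shortest Δλ = 36.5° (east) — does not cross 180°.
Leg 4: +146.9° → -54.9°, shortest Δλ = 158.2° (east) — crosses 180°.
Leg 5: -54.9° → +143.0°, shortest Δλ = -162.1° (west) — crosses 180°.
Total crossings: 2.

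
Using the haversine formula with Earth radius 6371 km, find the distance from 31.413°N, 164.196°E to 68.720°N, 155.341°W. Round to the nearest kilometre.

4874 km

Δλ = -155.341 − 164.196 = -319.537°; wrapped into (−180°, 180°]: 40.463°.
Δφ = 68.720 − 31.413 = 37.307°.
a = sin²(Δφ/2) + cos φ₁ · cos φ₂ · sin²(Δλ/2) = 0.139340.
c = 2·atan2(√a, √(1−a)) = 0.76509 rad → d = 6371·c ≈ 4874.40 km.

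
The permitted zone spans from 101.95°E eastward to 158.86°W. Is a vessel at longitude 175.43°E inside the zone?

Yes

Band width going east from +101.95° to -158.86°: ((-158.86 − 101.95) mod 360) = 99.19°.
Offset of +175.43° east of the west edge: ((175.43 − 101.95) mod 360) = 73.48°.
73.48° ≤ 99.19° ⇒ inside.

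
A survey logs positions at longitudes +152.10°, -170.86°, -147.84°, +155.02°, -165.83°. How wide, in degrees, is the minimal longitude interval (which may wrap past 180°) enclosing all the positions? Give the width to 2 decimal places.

Sort the longitudes: -170.86°, -165.83°, -147.84°, +152.10°, +155.02°.
Eastward gaps between consecutive values (wrapping around): 5.03°, 17.99°, 299.94°, 2.92°, 34.12°.
Largest gap = 299.94° ⇒ minimal covering band is its complement: 360° − 299.94° = 60.06°.
Band runs from +152.10° eastward to -147.84°, crossing the antimeridian.

60.06°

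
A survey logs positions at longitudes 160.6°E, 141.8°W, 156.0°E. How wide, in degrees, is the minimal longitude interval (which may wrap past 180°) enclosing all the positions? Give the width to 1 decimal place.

62.2°

Sort the longitudes: -141.8°, +156.0°, +160.6°.
Eastward gaps between consecutive values (wrapping around): 297.8°, 4.6°, 57.6°.
Largest gap = 297.8° ⇒ minimal covering band is its complement: 360° − 297.8° = 62.2°.
Band runs from +156.0° eastward to -141.8°, crossing the antimeridian.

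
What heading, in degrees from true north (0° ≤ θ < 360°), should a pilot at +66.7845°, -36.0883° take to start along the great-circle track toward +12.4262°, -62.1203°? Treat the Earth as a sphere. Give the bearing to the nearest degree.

211°

Δλ = -62.1203 − -36.0883 = -26.0320°.
θ = atan2( sin Δλ · cos φ₂ , cos φ₁ · sin φ₂ − sin φ₁ · cos φ₂ · cos Δλ )
  = atan2(-0.42859, -0.72162) = -149.293° → normalised to [0°, 360°): 210.707°.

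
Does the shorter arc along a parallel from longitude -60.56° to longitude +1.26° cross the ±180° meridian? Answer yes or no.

No

Signed shortest Δλ = ((1.26 − -60.56 + 180) mod 360) − 180 = 61.82°.
Going east by 61.82° from -60.56° reaches +1.26° without touching 180°.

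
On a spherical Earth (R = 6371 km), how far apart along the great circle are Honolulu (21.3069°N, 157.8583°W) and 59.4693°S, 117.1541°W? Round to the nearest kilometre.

9716 km

Δλ = -117.1541 − -157.8583 = 40.7042°.
Δφ = -59.4693 − 21.3069 = -80.7762°.
a = sin²(Δφ/2) + cos φ₁ · cos φ₂ · sin²(Δλ/2) = 0.477100.
c = 2·atan2(√a, √(1−a)) = 1.52498 rad → d = 6371·c ≈ 9715.65 km.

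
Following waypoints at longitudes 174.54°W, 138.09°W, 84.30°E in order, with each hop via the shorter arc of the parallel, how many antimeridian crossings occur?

Leg 1: -174.54° → -138.09°, shortest Δλ = 36.45° (east) — does not cross 180°.
Leg 2: -138.09° → +84.30°, shortest Δλ = -137.61° (west) — crosses 180°.
Total crossings: 1.

1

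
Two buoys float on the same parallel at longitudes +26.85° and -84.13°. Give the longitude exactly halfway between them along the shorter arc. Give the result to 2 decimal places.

Signed shortest Δλ from +26.85° to -84.13° is -110.98°.
Midpoint longitude = +26.85° + (-110.98°)/2 = +26.85° − 55.49° = -28.64°.

-28.64°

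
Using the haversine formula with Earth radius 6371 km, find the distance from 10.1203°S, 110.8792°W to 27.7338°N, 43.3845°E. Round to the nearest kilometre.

Δλ = 43.3845 − -110.8792 = 154.2637°.
Δφ = 27.7338 − -10.1203 = 37.8541°.
a = sin²(Δφ/2) + cos φ₁ · cos φ₂ · sin²(Δλ/2) = 0.933342.
c = 2·atan2(√a, √(1−a)) = 2.61931 rad → d = 6371·c ≈ 16687.63 km.

16688 km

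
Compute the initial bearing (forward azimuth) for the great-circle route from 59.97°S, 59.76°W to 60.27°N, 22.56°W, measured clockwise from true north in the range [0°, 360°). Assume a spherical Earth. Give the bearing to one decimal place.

Δλ = -22.56 − -59.76 = 37.20°.
θ = atan2( sin Δλ · cos φ₂ , cos φ₁ · sin φ₂ − sin φ₁ · cos φ₂ · cos Δλ )
  = atan2(0.29983, 0.77656) = 21.111° → normalised to [0°, 360°): 21.111°.

21.1°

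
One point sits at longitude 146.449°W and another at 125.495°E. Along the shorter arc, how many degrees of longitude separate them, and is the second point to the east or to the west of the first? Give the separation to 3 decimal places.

Raw difference: 125.495 − -146.449 = 271.944°.
Normalise into (−180°, 180°]: 271.944° − 360° = -88.056°.
Negative ⇒ the second point lies to the west; separation 88.056°.

88.056° west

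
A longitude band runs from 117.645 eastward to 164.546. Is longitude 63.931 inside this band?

No

Band width going east from +117.645° to +164.546°: ((164.546 − 117.645) mod 360) = 46.901°.
Offset of +63.931° east of the west edge: ((63.931 − 117.645) mod 360) = 306.286°.
306.286° > 46.901° ⇒ outside.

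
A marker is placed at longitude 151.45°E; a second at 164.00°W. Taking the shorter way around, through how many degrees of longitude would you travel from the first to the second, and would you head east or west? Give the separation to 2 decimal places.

Raw difference: -164.00 − 151.45 = -315.45°.
Normalise into (−180°, 180°]: -315.45° + 360° = 44.55°.
Positive ⇒ the second point lies to the east; separation 44.55°.

44.55° east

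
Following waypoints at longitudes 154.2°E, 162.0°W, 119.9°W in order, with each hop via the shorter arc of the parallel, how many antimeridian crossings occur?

1

Leg 1: +154.2° → -162.0°, shortest Δλ = 43.8° (east) — crosses 180°.
Leg 2: -162.0° → -119.9°, shortest Δλ = 42.1° (east) — does not cross 180°.
Total crossings: 1.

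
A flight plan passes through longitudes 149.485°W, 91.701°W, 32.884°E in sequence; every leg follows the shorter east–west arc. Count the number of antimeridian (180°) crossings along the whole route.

0

Leg 1: -149.485° → -91.701°, shortest Δλ = 57.784° (east) — does not cross 180°.
Leg 2: -91.701° → +32.884°, shortest Δλ = 124.585° (east) — does not cross 180°.
Total crossings: 0.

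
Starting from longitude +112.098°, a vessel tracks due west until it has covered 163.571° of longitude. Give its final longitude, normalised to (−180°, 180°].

-51.473°

Start at +112.098°; shift −163.571° → -51.473°.
-51.473° already lies in (−180°, 180°].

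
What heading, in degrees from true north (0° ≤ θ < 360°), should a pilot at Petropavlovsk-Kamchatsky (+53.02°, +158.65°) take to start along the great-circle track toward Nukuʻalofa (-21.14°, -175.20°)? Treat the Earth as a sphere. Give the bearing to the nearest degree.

155°

Δλ = -175.20 − 158.65 = -333.85°; wrapped into (−180°, 180°]: 26.15°.
θ = atan2( sin Δλ · cos φ₂ , cos φ₁ · sin φ₂ − sin φ₁ · cos φ₂ · cos Δλ )
  = atan2(0.41106, -0.88576) = 155.105° → normalised to [0°, 360°): 155.105°.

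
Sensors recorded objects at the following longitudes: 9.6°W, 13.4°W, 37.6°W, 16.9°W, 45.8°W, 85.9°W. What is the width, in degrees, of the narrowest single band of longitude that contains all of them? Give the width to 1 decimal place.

76.3°

Sort the longitudes: -85.9°, -45.8°, -37.6°, -16.9°, -13.4°, -9.6°.
Eastward gaps between consecutive values (wrapping around): 40.1°, 8.2°, 20.7°, 3.5°, 3.8°, 283.7°.
Largest gap = 283.7° ⇒ minimal covering band is its complement: 360° − 283.7° = 76.3°.
Band runs from -85.9° eastward to -9.6°.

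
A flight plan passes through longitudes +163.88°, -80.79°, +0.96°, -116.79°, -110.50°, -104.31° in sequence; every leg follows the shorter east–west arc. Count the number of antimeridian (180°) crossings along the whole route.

1

Leg 1: +163.88° → -80.79°, shortest Δλ = 115.33° (east) — crosses 180°.
Leg 2: -80.79° → +0.96°, shortest Δλ = 81.75° (east) — does not cross 180°.
Leg 3: +0.96° → -116.79°, shortest Δλ = -117.75° (west) — does not cross 180°.
Leg 4: -116.79° → -110.50°, shortest Δλ = 6.29° (east) — does not cross 180°.
Leg 5: -110.50° → -104.31°, shortest Δλ = 6.19° (east) — does not cross 180°.
Total crossings: 1.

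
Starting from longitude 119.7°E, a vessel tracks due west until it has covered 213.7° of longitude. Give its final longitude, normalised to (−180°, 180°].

94.0°W

Start at +119.7°; shift −213.7° → -94.0°.
-94.0° already lies in (−180°, 180°].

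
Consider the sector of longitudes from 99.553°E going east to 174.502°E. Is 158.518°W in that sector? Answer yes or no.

Band width going east from +99.553° to +174.502°: ((174.502 − 99.553) mod 360) = 74.949°.
Offset of -158.518° east of the west edge: ((-158.518 − 99.553) mod 360) = 101.929°.
101.929° > 74.949° ⇒ outside.

No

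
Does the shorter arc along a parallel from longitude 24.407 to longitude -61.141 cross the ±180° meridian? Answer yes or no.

No

Signed shortest Δλ = ((-61.141 − 24.407 + 180) mod 360) − 180 = -85.548°.
Going west by 85.548° from +24.407° reaches -61.141° without touching 180°.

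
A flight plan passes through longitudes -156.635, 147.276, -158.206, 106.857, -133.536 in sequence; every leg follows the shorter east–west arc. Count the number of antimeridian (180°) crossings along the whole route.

4

Leg 1: -156.635° → +147.276°, shortest Δλ = -56.089° (west) — crosses 180°.
Leg 2: +147.276° → -158.206°, shortest Δλ = 54.518° (east) — crosses 180°.
Leg 3: -158.206° → +106.857°, shortest Δλ = -94.937° (west) — crosses 180°.
Leg 4: +106.857° → -133.536°, shortest Δλ = 119.607° (east) — crosses 180°.
Total crossings: 4.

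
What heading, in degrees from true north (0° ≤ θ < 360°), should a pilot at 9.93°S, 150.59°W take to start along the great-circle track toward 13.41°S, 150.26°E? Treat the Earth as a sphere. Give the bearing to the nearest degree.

Δλ = 150.26 − -150.59 = 300.85°; wrapped into (−180°, 180°]: -59.15°.
θ = atan2( sin Δλ · cos φ₂ , cos φ₁ · sin φ₂ − sin φ₁ · cos φ₂ · cos Δλ )
  = atan2(-0.83511, -0.14243) = -99.679° → normalised to [0°, 360°): 260.321°.

260°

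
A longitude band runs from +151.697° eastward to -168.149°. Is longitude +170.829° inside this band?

Band width going east from +151.697° to -168.149°: ((-168.149 − 151.697) mod 360) = 40.154°.
Offset of +170.829° east of the west edge: ((170.829 − 151.697) mod 360) = 19.132°.
19.132° ≤ 40.154° ⇒ inside.

Yes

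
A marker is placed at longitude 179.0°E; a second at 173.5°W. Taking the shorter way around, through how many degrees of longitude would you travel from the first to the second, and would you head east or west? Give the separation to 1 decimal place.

Raw difference: -173.5 − 179.0 = -352.5°.
Normalise into (−180°, 180°]: -352.5° + 360° = 7.5°.
Positive ⇒ the second point lies to the east; separation 7.5°.

7.5° east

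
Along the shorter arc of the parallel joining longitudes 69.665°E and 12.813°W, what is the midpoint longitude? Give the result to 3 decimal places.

28.426°E

Signed shortest Δλ from +69.665° to -12.813° is -82.478°.
Midpoint longitude = +69.665° + (-82.478°)/2 = +69.665° − 41.239° = +28.426°.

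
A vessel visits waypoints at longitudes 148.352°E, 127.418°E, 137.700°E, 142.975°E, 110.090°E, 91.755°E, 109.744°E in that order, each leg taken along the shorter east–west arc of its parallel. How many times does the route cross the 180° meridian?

Leg 1: +148.352° → +127.418°, shortest Δλ = -20.934° (west) — does not cross 180°.
Leg 2: +127.418° → +137.700°, shortest Δλ = 10.282° (east) — does not cross 180°.
Leg 3: +137.700° → +142.975°, shortest Δλ = 5.275° (east) — does not cross 180°.
Leg 4: +142.975° → +110.090°, shortest Δλ = -32.885° (west) — does not cross 180°.
Leg 5: +110.090° → +91.755°, shortest Δλ = -18.335° (west) — does not cross 180°.
Leg 6: +91.755° → +109.744°, shortest Δλ = 17.989° (east) — does not cross 180°.
Total crossings: 0.

0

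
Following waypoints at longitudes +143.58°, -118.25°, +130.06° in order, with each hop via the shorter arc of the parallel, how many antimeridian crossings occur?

2

Leg 1: +143.58° → -118.25°, shortest Δλ = 98.17° (east) — crosses 180°.
Leg 2: -118.25° → +130.06°, shortest Δλ = -111.69° (west) — crosses 180°.
Total crossings: 2.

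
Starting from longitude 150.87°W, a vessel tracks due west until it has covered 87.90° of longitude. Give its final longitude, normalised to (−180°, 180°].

Start at -150.87°; shift −87.90° → -238.77°.
-238.77° lies outside (−180°, 180°]; add 360° → +121.23°.

121.23°E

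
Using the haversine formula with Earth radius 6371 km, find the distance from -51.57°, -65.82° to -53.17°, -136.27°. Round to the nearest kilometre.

Δλ = -136.27 − -65.82 = -70.45°.
Δφ = -53.17 − -51.57 = -1.60°.
a = sin²(Δφ/2) + cos φ₁ · cos φ₂ · sin²(Δλ/2) = 0.124150.
c = 2·atan2(√a, √(1−a)) = 0.72016 rad → d = 6371·c ≈ 4588.13 km.

4588 km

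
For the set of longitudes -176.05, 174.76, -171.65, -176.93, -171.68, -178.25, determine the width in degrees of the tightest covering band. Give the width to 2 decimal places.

Sort the longitudes: -178.25°, -176.93°, -176.05°, -171.68°, -171.65°, +174.76°.
Eastward gaps between consecutive values (wrapping around): 1.32°, 0.88°, 4.37°, 0.03°, 346.41°, 6.99°.
Largest gap = 346.41° ⇒ minimal covering band is its complement: 360° − 346.41° = 13.59°.
Band runs from +174.76° eastward to -171.65°, crossing the antimeridian.

13.59°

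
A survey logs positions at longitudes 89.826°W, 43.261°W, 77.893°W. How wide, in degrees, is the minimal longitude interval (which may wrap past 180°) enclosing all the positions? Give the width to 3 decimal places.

Sort the longitudes: -89.826°, -77.893°, -43.261°.
Eastward gaps between consecutive values (wrapping around): 11.933°, 34.632°, 313.435°.
Largest gap = 313.435° ⇒ minimal covering band is its complement: 360° − 313.435° = 46.565°.
Band runs from -89.826° eastward to -43.261°.

46.565°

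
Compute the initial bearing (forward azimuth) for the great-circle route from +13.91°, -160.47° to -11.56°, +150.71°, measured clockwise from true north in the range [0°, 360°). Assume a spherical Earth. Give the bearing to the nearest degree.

Δλ = 150.71 − -160.47 = 311.18°; wrapped into (−180°, 180°]: -48.82°.
θ = atan2( sin Δλ · cos φ₂ , cos φ₁ · sin φ₂ − sin φ₁ · cos φ₂ · cos Δλ )
  = atan2(-0.73738, -0.34959) = -115.366° → normalised to [0°, 360°): 244.634°.

245°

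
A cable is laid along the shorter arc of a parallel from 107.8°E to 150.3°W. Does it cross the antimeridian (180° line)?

Naïve |-150.3 − 107.8| = 258.1° > 180°, so the shorter arc goes the other way round — across 180°.
Signed shortest Δλ = ((-150.3 − 107.8 + 180) mod 360) − 180 = 101.9°.
Going east by 101.9° from +107.8° passes through 180° before reaching -150.3°.

Yes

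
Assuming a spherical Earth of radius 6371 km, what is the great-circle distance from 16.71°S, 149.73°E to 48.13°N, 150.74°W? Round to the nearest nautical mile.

Δλ = -150.74 − 149.73 = -300.47°; wrapped into (−180°, 180°]: 59.53°.
Δφ = 48.13 − -16.71 = 64.84°.
a = sin²(Δφ/2) + cos φ₁ · cos φ₂ · sin²(Δλ/2) = 0.444976.
c = 2·atan2(√a, √(1−a)) = 1.46052 rad → d = 6371·c ≈ 9305.00 km ≈ 5024.30 nmi.

5024 nmi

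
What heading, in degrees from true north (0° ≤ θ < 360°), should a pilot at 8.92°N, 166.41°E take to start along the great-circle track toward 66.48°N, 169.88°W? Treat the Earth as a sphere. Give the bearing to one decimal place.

Δλ = -169.88 − 166.41 = -336.29°; wrapped into (−180°, 180°]: 23.71°.
θ = atan2( sin Δλ · cos φ₂ , cos φ₁ · sin φ₂ − sin φ₁ · cos φ₂ · cos Δλ )
  = atan2(0.16047, 0.84918) = 10.701° → normalised to [0°, 360°): 10.701°.

10.7°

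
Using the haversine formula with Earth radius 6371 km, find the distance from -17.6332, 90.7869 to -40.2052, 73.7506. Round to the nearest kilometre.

2996 km

Δλ = 73.7506 − 90.7869 = -17.0363°.
Δφ = -40.2052 − -17.6332 = -22.5720°.
a = sin²(Δφ/2) + cos φ₁ · cos φ₂ · sin²(Δλ/2) = 0.054270.
c = 2·atan2(√a, √(1−a)) = 0.47024 rad → d = 6371·c ≈ 2995.90 km.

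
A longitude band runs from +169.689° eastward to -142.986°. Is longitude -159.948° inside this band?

Band width going east from +169.689° to -142.986°: ((-142.986 − 169.689) mod 360) = 47.325°.
Offset of -159.948° east of the west edge: ((-159.948 − 169.689) mod 360) = 30.363°.
30.363° ≤ 47.325° ⇒ inside.

Yes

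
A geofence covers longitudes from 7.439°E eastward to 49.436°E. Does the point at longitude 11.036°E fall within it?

Band width going east from +7.439° to +49.436°: ((49.436 − 7.439) mod 360) = 41.997°.
Offset of +11.036° east of the west edge: ((11.036 − 7.439) mod 360) = 3.597°.
3.597° ≤ 41.997° ⇒ inside.

Yes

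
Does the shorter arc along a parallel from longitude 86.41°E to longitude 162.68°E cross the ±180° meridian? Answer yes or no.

No

Signed shortest Δλ = ((162.68 − 86.41 + 180) mod 360) − 180 = 76.27°.
Going east by 76.27° from +86.41° reaches +162.68° without touching 180°.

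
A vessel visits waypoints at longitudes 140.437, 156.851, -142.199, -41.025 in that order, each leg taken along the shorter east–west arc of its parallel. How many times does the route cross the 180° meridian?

1

Leg 1: +140.437° → +156.851°, shortest Δλ = 16.414° (east) — does not cross 180°.
Leg 2: +156.851° → -142.199°, shortest Δλ = 60.95° (east) — crosses 180°.
Leg 3: -142.199° → -41.025°, shortest Δλ = 101.174° (east) — does not cross 180°.
Total crossings: 1.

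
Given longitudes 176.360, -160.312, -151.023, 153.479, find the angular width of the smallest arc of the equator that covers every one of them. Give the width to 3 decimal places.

Sort the longitudes: -160.312°, -151.023°, +153.479°, +176.360°.
Eastward gaps between consecutive values (wrapping around): 9.289°, 304.502°, 22.881°, 23.328°.
Largest gap = 304.502° ⇒ minimal covering band is its complement: 360° − 304.502° = 55.498°.
Band runs from +153.479° eastward to -151.023°, crossing the antimeridian.

55.498°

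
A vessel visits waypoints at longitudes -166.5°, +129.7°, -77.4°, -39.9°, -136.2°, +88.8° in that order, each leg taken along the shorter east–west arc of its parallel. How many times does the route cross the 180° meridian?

Leg 1: -166.5° → +129.7°, shortest Δλ = -63.8° (west) — crosses 180°.
Leg 2: +129.7° → -77.4°, shortest Δλ = 152.9° (east) — crosses 180°.
Leg 3: -77.4° → -39.9°, shortest Δλ = 37.5° (east) — does not cross 180°.
Leg 4: -39.9° → -136.2°, shortest Δλ = -96.3° (west) — does not cross 180°.
Leg 5: -136.2° → +88.8°, shortest Δλ = -135.0° (west) — crosses 180°.
Total crossings: 3.

3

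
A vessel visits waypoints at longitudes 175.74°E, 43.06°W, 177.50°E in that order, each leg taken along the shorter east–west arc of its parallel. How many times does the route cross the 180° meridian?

2

Leg 1: +175.74° → -43.06°, shortest Δλ = 141.2° (east) — crosses 180°.
Leg 2: -43.06° → +177.50°, shortest Δλ = -139.44° (west) — crosses 180°.
Total crossings: 2.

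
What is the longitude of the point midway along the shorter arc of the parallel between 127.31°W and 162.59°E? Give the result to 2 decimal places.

Signed shortest Δλ from -127.31° to +162.59° is -70.10°.
Midpoint longitude = -127.31° + (-70.10°)/2 = -127.31° − 35.05° = -162.36°.
(The naïve average (-127.31 + +162.59)/2 = 17.64° is on the wrong side of the globe.)

162.36°W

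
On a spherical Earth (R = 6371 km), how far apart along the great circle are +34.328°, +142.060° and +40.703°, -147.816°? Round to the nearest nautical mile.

Δλ = -147.816 − 142.060 = -289.876°; wrapped into (−180°, 180°]: 70.124°.
Δφ = 40.703 − 34.328 = 6.375°.
a = sin²(Δφ/2) + cos φ₁ · cos φ₂ · sin²(Δλ/2) = 0.209695.
c = 2·atan2(√a, √(1−a)) = 0.95132 rad → d = 6371·c ≈ 6060.85 km ≈ 3272.60 nmi.

3273 nmi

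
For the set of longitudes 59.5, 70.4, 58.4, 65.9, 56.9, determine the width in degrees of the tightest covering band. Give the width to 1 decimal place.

13.5°

Sort the longitudes: +56.9°, +58.4°, +59.5°, +65.9°, +70.4°.
Eastward gaps between consecutive values (wrapping around): 1.5°, 1.1°, 6.4°, 4.5°, 346.5°.
Largest gap = 346.5° ⇒ minimal covering band is its complement: 360° − 346.5° = 13.5°.
Band runs from +56.9° eastward to +70.4°.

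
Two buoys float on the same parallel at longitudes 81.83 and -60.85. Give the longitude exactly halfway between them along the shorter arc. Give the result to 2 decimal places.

+10.49°

Signed shortest Δλ from +81.83° to -60.85° is -142.68°.
Midpoint longitude = +81.83° + (-142.68°)/2 = +81.83° − 71.34° = +10.49°.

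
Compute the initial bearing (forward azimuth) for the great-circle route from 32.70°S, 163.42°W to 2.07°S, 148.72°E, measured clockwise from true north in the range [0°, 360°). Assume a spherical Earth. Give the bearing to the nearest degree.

294°

Δλ = 148.72 − -163.42 = 312.14°; wrapped into (−180°, 180°]: -47.86°.
θ = atan2( sin Δλ · cos φ₂ , cos φ₁ · sin φ₂ − sin φ₁ · cos φ₂ · cos Δλ )
  = atan2(-0.74102, 0.33184) = -65.877° → normalised to [0°, 360°): 294.123°.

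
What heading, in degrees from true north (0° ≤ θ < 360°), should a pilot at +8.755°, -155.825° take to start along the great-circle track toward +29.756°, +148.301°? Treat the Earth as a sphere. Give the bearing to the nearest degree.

300°

Δλ = 148.301 − -155.825 = 304.126°; wrapped into (−180°, 180°]: -55.874°.
θ = atan2( sin Δλ · cos φ₂ , cos φ₁ · sin φ₂ − sin φ₁ · cos φ₂ · cos Δλ )
  = atan2(-0.71866, 0.41639) = -59.912° → normalised to [0°, 360°): 300.088°.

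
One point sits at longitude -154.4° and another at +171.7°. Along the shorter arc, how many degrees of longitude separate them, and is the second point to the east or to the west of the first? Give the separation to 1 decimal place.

33.9° west

Raw difference: 171.7 − -154.4 = 326.1°.
Normalise into (−180°, 180°]: 326.1° − 360° = -33.9°.
Negative ⇒ the second point lies to the west; separation 33.9°.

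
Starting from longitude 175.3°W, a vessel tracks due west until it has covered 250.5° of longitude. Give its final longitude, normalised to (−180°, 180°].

Start at -175.3°; shift −250.5° → -425.8°.
-425.8° lies outside (−180°, 180°]; add 360° → -65.8°.

65.8°W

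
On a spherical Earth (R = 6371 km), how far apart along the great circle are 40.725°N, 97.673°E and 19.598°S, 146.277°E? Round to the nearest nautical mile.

4523 nmi

Δλ = 146.277 − 97.673 = 48.604°.
Δφ = -19.598 − 40.725 = -60.323°.
a = sin²(Δφ/2) + cos φ₁ · cos φ₂ · sin²(Δλ/2) = 0.373366.
c = 2·atan2(√a, √(1−a)) = 1.31474 rad → d = 6371·c ≈ 8376.21 km ≈ 4522.79 nmi.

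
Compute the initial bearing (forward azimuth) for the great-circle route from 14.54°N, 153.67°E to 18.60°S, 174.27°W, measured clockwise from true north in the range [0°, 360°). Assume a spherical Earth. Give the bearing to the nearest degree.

135°

Δλ = -174.27 − 153.67 = -327.94°; wrapped into (−180°, 180°]: 32.06°.
θ = atan2( sin Δλ · cos φ₂ , cos φ₁ · sin φ₂ − sin φ₁ · cos φ₂ · cos Δλ )
  = atan2(0.50308, -0.51040) = 135.414° → normalised to [0°, 360°): 135.414°.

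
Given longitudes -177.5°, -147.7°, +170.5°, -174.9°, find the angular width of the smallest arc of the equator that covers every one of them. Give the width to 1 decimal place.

Sort the longitudes: -177.5°, -174.9°, -147.7°, +170.5°.
Eastward gaps between consecutive values (wrapping around): 2.6°, 27.2°, 318.2°, 12.0°.
Largest gap = 318.2° ⇒ minimal covering band is its complement: 360° − 318.2° = 41.8°.
Band runs from +170.5° eastward to -147.7°, crossing the antimeridian.

41.8°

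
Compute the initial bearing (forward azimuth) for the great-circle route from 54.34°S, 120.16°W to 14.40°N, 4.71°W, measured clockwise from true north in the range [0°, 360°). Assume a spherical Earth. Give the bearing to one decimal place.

102.5°

Δλ = -4.71 − -120.16 = 115.45°.
θ = atan2( sin Δλ · cos φ₂ , cos φ₁ · sin φ₂ − sin φ₁ · cos φ₂ · cos Δλ )
  = atan2(0.87459, -0.19320) = 102.457° → normalised to [0°, 360°): 102.457°.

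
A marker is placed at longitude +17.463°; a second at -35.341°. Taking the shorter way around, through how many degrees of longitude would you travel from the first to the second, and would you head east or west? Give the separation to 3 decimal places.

52.804° west

Raw difference: -35.341 − 17.463 = -52.804°.
Normalise into (−180°, 180°]: -52.804° stays -52.804°.
Negative ⇒ the second point lies to the west; separation 52.804°.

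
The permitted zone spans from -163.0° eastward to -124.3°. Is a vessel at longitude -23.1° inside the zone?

Band width going east from -163.0° to -124.3°: ((-124.3 − -163.0) mod 360) = 38.7°.
Offset of -23.1° east of the west edge: ((-23.1 − -163.0) mod 360) = 139.9°.
139.9° > 38.7° ⇒ outside.

No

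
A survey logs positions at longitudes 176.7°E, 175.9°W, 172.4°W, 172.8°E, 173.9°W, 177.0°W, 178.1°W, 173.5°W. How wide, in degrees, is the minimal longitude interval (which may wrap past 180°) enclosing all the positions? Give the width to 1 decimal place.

Sort the longitudes: -178.1°, -177.0°, -175.9°, -173.9°, -173.5°, -172.4°, +172.8°, +176.7°.
Eastward gaps between consecutive values (wrapping around): 1.1°, 1.1°, 2.0°, 0.4°, 1.1°, 345.2°, 3.9°, 5.2°.
Largest gap = 345.2° ⇒ minimal covering band is its complement: 360° − 345.2° = 14.8°.
Band runs from +172.8° eastward to -172.4°, crossing the antimeridian.

14.8°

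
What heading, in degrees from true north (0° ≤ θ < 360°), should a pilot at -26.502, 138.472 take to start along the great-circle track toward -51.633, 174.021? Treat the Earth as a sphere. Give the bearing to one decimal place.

142.9°

Δλ = 174.021 − 138.472 = 35.549°.
θ = atan2( sin Δλ · cos φ₂ , cos φ₁ · sin φ₂ − sin φ₁ · cos φ₂ · cos Δλ )
  = atan2(0.36087, -0.47631) = 142.851° → normalised to [0°, 360°): 142.851°.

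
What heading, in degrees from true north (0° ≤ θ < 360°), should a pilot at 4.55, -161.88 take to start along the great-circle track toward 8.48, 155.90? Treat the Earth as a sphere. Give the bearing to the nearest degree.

278°

Δλ = 155.90 − -161.88 = 317.78°; wrapped into (−180°, 180°]: -42.22°.
θ = atan2( sin Δλ · cos φ₂ , cos φ₁ · sin φ₂ − sin φ₁ · cos φ₂ · cos Δλ )
  = atan2(-0.66463, 0.08889) = -82.382° → normalised to [0°, 360°): 277.618°.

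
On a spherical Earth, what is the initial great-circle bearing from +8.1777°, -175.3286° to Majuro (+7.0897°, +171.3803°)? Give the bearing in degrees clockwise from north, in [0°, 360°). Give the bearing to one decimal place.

Δλ = 171.3803 − -175.3286 = 346.7089°; wrapped into (−180°, 180°]: -13.2911°.
θ = atan2( sin Δλ · cos φ₂ , cos φ₁ · sin φ₂ − sin φ₁ · cos φ₂ · cos Δλ )
  = atan2(-0.22814, -0.01521) = -93.814° → normalised to [0°, 360°): 266.186°.

266.2°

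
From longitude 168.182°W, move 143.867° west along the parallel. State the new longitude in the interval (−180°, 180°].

Start at -168.182°; shift −143.867° → -312.049°.
-312.049° lies outside (−180°, 180°]; add 360° → +47.951°.

47.951°E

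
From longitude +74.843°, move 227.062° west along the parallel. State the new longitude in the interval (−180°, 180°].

-152.219°

Start at +74.843°; shift −227.062° → -152.219°.
-152.219° already lies in (−180°, 180°].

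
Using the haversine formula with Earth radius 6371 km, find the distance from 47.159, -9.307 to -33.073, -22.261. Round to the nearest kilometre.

9015 km

Δλ = -22.261 − -9.307 = -12.954°.
Δφ = -33.073 − 47.159 = -80.232°.
a = sin²(Δφ/2) + cos φ₁ · cos φ₂ · sin²(Δλ/2) = 0.422421.
c = 2·atan2(√a, √(1−a)) = 1.41501 rad → d = 6371·c ≈ 9015.02 km.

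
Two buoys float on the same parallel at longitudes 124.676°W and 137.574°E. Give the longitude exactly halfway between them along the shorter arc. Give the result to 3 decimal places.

173.551°W

Signed shortest Δλ from -124.676° to +137.574° is -97.750°.
Midpoint longitude = -124.676° + (-97.750°)/2 = -124.676° − 48.875° = -173.551°.
(The naïve average (-124.676 + +137.574)/2 = 6.449° is on the wrong side of the globe.)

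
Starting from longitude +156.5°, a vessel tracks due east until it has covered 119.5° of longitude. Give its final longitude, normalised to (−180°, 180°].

Start at +156.5°; shift +119.5° → +276.0°.
+276.0° lies outside (−180°, 180°]; subtract 360° → -84.0°.

-84.0°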